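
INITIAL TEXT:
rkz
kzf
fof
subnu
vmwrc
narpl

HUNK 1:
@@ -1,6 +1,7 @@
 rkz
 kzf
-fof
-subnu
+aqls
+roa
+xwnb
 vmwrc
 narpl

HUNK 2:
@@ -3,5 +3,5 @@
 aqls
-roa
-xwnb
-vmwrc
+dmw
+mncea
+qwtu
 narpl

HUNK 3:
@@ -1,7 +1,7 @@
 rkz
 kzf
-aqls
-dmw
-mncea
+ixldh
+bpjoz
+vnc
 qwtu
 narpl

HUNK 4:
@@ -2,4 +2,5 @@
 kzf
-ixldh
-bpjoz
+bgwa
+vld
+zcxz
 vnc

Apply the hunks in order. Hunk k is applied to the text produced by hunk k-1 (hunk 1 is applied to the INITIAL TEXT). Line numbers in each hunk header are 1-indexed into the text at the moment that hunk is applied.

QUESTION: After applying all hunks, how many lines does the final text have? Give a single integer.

Answer: 8

Derivation:
Hunk 1: at line 1 remove [fof,subnu] add [aqls,roa,xwnb] -> 7 lines: rkz kzf aqls roa xwnb vmwrc narpl
Hunk 2: at line 3 remove [roa,xwnb,vmwrc] add [dmw,mncea,qwtu] -> 7 lines: rkz kzf aqls dmw mncea qwtu narpl
Hunk 3: at line 1 remove [aqls,dmw,mncea] add [ixldh,bpjoz,vnc] -> 7 lines: rkz kzf ixldh bpjoz vnc qwtu narpl
Hunk 4: at line 2 remove [ixldh,bpjoz] add [bgwa,vld,zcxz] -> 8 lines: rkz kzf bgwa vld zcxz vnc qwtu narpl
Final line count: 8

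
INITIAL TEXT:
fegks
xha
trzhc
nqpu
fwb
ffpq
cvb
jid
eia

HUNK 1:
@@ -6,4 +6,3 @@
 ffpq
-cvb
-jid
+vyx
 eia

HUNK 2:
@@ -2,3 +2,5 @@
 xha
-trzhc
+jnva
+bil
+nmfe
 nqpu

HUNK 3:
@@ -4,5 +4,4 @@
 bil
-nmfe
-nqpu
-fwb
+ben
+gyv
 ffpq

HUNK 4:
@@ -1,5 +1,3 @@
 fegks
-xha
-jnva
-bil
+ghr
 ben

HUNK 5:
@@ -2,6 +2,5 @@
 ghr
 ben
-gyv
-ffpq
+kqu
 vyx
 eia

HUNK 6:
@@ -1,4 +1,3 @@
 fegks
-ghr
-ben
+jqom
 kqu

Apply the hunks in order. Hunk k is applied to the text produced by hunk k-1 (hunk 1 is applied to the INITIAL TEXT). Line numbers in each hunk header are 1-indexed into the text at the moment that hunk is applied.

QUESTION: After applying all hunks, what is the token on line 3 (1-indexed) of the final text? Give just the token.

Answer: kqu

Derivation:
Hunk 1: at line 6 remove [cvb,jid] add [vyx] -> 8 lines: fegks xha trzhc nqpu fwb ffpq vyx eia
Hunk 2: at line 2 remove [trzhc] add [jnva,bil,nmfe] -> 10 lines: fegks xha jnva bil nmfe nqpu fwb ffpq vyx eia
Hunk 3: at line 4 remove [nmfe,nqpu,fwb] add [ben,gyv] -> 9 lines: fegks xha jnva bil ben gyv ffpq vyx eia
Hunk 4: at line 1 remove [xha,jnva,bil] add [ghr] -> 7 lines: fegks ghr ben gyv ffpq vyx eia
Hunk 5: at line 2 remove [gyv,ffpq] add [kqu] -> 6 lines: fegks ghr ben kqu vyx eia
Hunk 6: at line 1 remove [ghr,ben] add [jqom] -> 5 lines: fegks jqom kqu vyx eia
Final line 3: kqu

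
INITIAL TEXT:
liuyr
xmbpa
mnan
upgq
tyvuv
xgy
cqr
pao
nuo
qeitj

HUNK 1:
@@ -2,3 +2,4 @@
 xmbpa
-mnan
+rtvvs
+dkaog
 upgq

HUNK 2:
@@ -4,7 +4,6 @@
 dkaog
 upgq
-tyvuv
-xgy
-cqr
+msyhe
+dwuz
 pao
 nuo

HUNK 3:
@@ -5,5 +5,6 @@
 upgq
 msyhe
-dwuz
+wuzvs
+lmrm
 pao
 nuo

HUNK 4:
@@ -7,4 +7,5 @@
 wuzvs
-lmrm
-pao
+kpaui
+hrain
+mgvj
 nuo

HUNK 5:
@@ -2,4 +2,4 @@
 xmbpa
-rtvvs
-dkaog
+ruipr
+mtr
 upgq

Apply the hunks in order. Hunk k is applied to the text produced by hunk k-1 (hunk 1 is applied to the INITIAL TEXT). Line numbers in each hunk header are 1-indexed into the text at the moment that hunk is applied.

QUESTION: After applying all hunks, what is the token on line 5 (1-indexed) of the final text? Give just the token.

Answer: upgq

Derivation:
Hunk 1: at line 2 remove [mnan] add [rtvvs,dkaog] -> 11 lines: liuyr xmbpa rtvvs dkaog upgq tyvuv xgy cqr pao nuo qeitj
Hunk 2: at line 4 remove [tyvuv,xgy,cqr] add [msyhe,dwuz] -> 10 lines: liuyr xmbpa rtvvs dkaog upgq msyhe dwuz pao nuo qeitj
Hunk 3: at line 5 remove [dwuz] add [wuzvs,lmrm] -> 11 lines: liuyr xmbpa rtvvs dkaog upgq msyhe wuzvs lmrm pao nuo qeitj
Hunk 4: at line 7 remove [lmrm,pao] add [kpaui,hrain,mgvj] -> 12 lines: liuyr xmbpa rtvvs dkaog upgq msyhe wuzvs kpaui hrain mgvj nuo qeitj
Hunk 5: at line 2 remove [rtvvs,dkaog] add [ruipr,mtr] -> 12 lines: liuyr xmbpa ruipr mtr upgq msyhe wuzvs kpaui hrain mgvj nuo qeitj
Final line 5: upgq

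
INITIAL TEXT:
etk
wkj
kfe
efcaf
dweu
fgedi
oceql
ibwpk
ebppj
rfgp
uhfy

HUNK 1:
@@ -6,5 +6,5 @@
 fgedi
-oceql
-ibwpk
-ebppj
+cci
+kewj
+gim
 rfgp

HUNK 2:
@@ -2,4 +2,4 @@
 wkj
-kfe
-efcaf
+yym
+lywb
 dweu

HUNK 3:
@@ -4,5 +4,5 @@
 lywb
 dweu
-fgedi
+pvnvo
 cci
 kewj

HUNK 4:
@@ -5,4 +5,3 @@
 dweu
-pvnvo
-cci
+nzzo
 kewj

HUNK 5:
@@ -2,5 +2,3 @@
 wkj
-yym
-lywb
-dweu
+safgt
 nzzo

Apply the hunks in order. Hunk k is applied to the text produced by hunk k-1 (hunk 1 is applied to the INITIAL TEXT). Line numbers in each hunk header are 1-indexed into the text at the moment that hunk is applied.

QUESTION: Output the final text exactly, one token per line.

Answer: etk
wkj
safgt
nzzo
kewj
gim
rfgp
uhfy

Derivation:
Hunk 1: at line 6 remove [oceql,ibwpk,ebppj] add [cci,kewj,gim] -> 11 lines: etk wkj kfe efcaf dweu fgedi cci kewj gim rfgp uhfy
Hunk 2: at line 2 remove [kfe,efcaf] add [yym,lywb] -> 11 lines: etk wkj yym lywb dweu fgedi cci kewj gim rfgp uhfy
Hunk 3: at line 4 remove [fgedi] add [pvnvo] -> 11 lines: etk wkj yym lywb dweu pvnvo cci kewj gim rfgp uhfy
Hunk 4: at line 5 remove [pvnvo,cci] add [nzzo] -> 10 lines: etk wkj yym lywb dweu nzzo kewj gim rfgp uhfy
Hunk 5: at line 2 remove [yym,lywb,dweu] add [safgt] -> 8 lines: etk wkj safgt nzzo kewj gim rfgp uhfy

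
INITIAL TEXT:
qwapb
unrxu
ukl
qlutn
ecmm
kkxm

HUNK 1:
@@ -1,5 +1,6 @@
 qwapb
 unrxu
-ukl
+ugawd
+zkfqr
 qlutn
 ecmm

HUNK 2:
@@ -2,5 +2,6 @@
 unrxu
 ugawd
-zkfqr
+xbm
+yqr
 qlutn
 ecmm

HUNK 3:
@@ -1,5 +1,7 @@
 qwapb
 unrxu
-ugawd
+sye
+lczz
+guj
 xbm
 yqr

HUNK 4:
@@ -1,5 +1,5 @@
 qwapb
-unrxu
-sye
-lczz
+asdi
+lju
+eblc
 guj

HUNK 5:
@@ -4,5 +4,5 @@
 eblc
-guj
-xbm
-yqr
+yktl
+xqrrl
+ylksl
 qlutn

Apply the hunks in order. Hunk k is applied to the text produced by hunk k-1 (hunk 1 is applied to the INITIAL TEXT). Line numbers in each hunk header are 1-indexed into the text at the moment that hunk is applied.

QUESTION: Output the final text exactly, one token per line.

Answer: qwapb
asdi
lju
eblc
yktl
xqrrl
ylksl
qlutn
ecmm
kkxm

Derivation:
Hunk 1: at line 1 remove [ukl] add [ugawd,zkfqr] -> 7 lines: qwapb unrxu ugawd zkfqr qlutn ecmm kkxm
Hunk 2: at line 2 remove [zkfqr] add [xbm,yqr] -> 8 lines: qwapb unrxu ugawd xbm yqr qlutn ecmm kkxm
Hunk 3: at line 1 remove [ugawd] add [sye,lczz,guj] -> 10 lines: qwapb unrxu sye lczz guj xbm yqr qlutn ecmm kkxm
Hunk 4: at line 1 remove [unrxu,sye,lczz] add [asdi,lju,eblc] -> 10 lines: qwapb asdi lju eblc guj xbm yqr qlutn ecmm kkxm
Hunk 5: at line 4 remove [guj,xbm,yqr] add [yktl,xqrrl,ylksl] -> 10 lines: qwapb asdi lju eblc yktl xqrrl ylksl qlutn ecmm kkxm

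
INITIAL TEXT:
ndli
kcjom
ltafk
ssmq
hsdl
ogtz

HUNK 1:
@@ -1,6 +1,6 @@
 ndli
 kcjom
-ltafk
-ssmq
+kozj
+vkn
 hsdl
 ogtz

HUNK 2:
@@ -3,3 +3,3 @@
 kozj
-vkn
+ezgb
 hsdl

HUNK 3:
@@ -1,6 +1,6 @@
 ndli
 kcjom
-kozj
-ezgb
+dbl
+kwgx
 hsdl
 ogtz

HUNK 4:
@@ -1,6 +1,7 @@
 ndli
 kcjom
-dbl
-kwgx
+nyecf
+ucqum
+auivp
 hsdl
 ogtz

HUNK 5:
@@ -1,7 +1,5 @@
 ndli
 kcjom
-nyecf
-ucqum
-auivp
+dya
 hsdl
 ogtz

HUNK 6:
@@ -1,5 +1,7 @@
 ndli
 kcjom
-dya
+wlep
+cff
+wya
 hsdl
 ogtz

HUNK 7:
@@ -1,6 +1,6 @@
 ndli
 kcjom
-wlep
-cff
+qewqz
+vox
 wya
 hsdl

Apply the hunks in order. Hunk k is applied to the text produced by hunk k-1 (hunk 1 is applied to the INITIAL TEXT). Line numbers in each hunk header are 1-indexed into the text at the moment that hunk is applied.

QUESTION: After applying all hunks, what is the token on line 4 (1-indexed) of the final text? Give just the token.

Hunk 1: at line 1 remove [ltafk,ssmq] add [kozj,vkn] -> 6 lines: ndli kcjom kozj vkn hsdl ogtz
Hunk 2: at line 3 remove [vkn] add [ezgb] -> 6 lines: ndli kcjom kozj ezgb hsdl ogtz
Hunk 3: at line 1 remove [kozj,ezgb] add [dbl,kwgx] -> 6 lines: ndli kcjom dbl kwgx hsdl ogtz
Hunk 4: at line 1 remove [dbl,kwgx] add [nyecf,ucqum,auivp] -> 7 lines: ndli kcjom nyecf ucqum auivp hsdl ogtz
Hunk 5: at line 1 remove [nyecf,ucqum,auivp] add [dya] -> 5 lines: ndli kcjom dya hsdl ogtz
Hunk 6: at line 1 remove [dya] add [wlep,cff,wya] -> 7 lines: ndli kcjom wlep cff wya hsdl ogtz
Hunk 7: at line 1 remove [wlep,cff] add [qewqz,vox] -> 7 lines: ndli kcjom qewqz vox wya hsdl ogtz
Final line 4: vox

Answer: vox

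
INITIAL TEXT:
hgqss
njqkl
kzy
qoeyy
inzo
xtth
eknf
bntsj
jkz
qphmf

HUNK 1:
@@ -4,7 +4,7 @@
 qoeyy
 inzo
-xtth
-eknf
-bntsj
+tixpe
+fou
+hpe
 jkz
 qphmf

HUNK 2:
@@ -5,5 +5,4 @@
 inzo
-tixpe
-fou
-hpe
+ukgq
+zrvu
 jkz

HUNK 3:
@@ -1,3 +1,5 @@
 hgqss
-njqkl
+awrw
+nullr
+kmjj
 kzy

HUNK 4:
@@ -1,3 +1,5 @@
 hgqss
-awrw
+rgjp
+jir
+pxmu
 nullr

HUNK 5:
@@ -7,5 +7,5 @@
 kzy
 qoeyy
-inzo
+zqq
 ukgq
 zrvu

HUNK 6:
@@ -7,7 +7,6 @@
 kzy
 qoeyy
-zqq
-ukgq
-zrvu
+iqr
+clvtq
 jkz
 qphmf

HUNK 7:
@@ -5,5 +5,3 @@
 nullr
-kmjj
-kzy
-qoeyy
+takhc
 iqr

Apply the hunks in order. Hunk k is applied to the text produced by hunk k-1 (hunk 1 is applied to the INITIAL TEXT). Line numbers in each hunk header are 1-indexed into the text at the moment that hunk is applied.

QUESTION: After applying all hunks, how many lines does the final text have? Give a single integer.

Answer: 10

Derivation:
Hunk 1: at line 4 remove [xtth,eknf,bntsj] add [tixpe,fou,hpe] -> 10 lines: hgqss njqkl kzy qoeyy inzo tixpe fou hpe jkz qphmf
Hunk 2: at line 5 remove [tixpe,fou,hpe] add [ukgq,zrvu] -> 9 lines: hgqss njqkl kzy qoeyy inzo ukgq zrvu jkz qphmf
Hunk 3: at line 1 remove [njqkl] add [awrw,nullr,kmjj] -> 11 lines: hgqss awrw nullr kmjj kzy qoeyy inzo ukgq zrvu jkz qphmf
Hunk 4: at line 1 remove [awrw] add [rgjp,jir,pxmu] -> 13 lines: hgqss rgjp jir pxmu nullr kmjj kzy qoeyy inzo ukgq zrvu jkz qphmf
Hunk 5: at line 7 remove [inzo] add [zqq] -> 13 lines: hgqss rgjp jir pxmu nullr kmjj kzy qoeyy zqq ukgq zrvu jkz qphmf
Hunk 6: at line 7 remove [zqq,ukgq,zrvu] add [iqr,clvtq] -> 12 lines: hgqss rgjp jir pxmu nullr kmjj kzy qoeyy iqr clvtq jkz qphmf
Hunk 7: at line 5 remove [kmjj,kzy,qoeyy] add [takhc] -> 10 lines: hgqss rgjp jir pxmu nullr takhc iqr clvtq jkz qphmf
Final line count: 10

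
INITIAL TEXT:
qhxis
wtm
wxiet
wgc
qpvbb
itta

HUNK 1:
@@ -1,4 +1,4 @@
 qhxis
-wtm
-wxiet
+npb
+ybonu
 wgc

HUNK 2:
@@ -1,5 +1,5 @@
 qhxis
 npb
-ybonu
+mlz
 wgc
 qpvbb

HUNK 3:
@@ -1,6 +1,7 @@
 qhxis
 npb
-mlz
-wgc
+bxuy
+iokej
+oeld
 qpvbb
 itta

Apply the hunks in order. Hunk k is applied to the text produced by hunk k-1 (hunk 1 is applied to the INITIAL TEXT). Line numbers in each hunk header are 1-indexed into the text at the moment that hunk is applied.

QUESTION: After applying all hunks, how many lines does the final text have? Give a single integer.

Answer: 7

Derivation:
Hunk 1: at line 1 remove [wtm,wxiet] add [npb,ybonu] -> 6 lines: qhxis npb ybonu wgc qpvbb itta
Hunk 2: at line 1 remove [ybonu] add [mlz] -> 6 lines: qhxis npb mlz wgc qpvbb itta
Hunk 3: at line 1 remove [mlz,wgc] add [bxuy,iokej,oeld] -> 7 lines: qhxis npb bxuy iokej oeld qpvbb itta
Final line count: 7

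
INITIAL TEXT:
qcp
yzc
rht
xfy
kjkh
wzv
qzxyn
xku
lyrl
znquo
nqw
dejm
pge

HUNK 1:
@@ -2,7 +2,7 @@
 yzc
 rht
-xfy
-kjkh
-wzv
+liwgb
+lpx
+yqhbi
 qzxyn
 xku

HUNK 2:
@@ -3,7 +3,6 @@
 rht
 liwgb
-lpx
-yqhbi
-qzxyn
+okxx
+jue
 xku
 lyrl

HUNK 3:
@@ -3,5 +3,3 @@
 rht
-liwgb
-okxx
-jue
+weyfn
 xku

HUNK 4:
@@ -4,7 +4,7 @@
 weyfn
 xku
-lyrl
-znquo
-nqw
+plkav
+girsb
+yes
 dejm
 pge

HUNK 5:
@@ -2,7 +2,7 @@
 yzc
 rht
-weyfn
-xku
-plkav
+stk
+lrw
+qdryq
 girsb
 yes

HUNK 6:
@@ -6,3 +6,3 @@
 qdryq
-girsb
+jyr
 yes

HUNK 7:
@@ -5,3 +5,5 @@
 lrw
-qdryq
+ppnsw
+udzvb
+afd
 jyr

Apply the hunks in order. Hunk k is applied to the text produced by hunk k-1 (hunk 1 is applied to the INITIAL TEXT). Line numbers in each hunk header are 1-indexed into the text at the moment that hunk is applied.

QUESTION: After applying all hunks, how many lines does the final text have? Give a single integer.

Hunk 1: at line 2 remove [xfy,kjkh,wzv] add [liwgb,lpx,yqhbi] -> 13 lines: qcp yzc rht liwgb lpx yqhbi qzxyn xku lyrl znquo nqw dejm pge
Hunk 2: at line 3 remove [lpx,yqhbi,qzxyn] add [okxx,jue] -> 12 lines: qcp yzc rht liwgb okxx jue xku lyrl znquo nqw dejm pge
Hunk 3: at line 3 remove [liwgb,okxx,jue] add [weyfn] -> 10 lines: qcp yzc rht weyfn xku lyrl znquo nqw dejm pge
Hunk 4: at line 4 remove [lyrl,znquo,nqw] add [plkav,girsb,yes] -> 10 lines: qcp yzc rht weyfn xku plkav girsb yes dejm pge
Hunk 5: at line 2 remove [weyfn,xku,plkav] add [stk,lrw,qdryq] -> 10 lines: qcp yzc rht stk lrw qdryq girsb yes dejm pge
Hunk 6: at line 6 remove [girsb] add [jyr] -> 10 lines: qcp yzc rht stk lrw qdryq jyr yes dejm pge
Hunk 7: at line 5 remove [qdryq] add [ppnsw,udzvb,afd] -> 12 lines: qcp yzc rht stk lrw ppnsw udzvb afd jyr yes dejm pge
Final line count: 12

Answer: 12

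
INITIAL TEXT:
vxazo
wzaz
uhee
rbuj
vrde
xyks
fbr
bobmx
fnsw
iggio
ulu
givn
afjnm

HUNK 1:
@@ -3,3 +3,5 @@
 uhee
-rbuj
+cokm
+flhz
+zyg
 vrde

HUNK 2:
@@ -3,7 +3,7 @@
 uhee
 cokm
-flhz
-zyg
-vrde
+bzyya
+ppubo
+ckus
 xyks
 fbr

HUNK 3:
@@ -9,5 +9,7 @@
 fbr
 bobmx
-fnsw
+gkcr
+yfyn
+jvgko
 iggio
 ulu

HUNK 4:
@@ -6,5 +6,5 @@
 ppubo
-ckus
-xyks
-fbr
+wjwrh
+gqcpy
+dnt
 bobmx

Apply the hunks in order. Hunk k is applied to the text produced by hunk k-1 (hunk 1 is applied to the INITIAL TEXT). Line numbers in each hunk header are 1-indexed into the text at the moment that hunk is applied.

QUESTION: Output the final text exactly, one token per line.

Answer: vxazo
wzaz
uhee
cokm
bzyya
ppubo
wjwrh
gqcpy
dnt
bobmx
gkcr
yfyn
jvgko
iggio
ulu
givn
afjnm

Derivation:
Hunk 1: at line 3 remove [rbuj] add [cokm,flhz,zyg] -> 15 lines: vxazo wzaz uhee cokm flhz zyg vrde xyks fbr bobmx fnsw iggio ulu givn afjnm
Hunk 2: at line 3 remove [flhz,zyg,vrde] add [bzyya,ppubo,ckus] -> 15 lines: vxazo wzaz uhee cokm bzyya ppubo ckus xyks fbr bobmx fnsw iggio ulu givn afjnm
Hunk 3: at line 9 remove [fnsw] add [gkcr,yfyn,jvgko] -> 17 lines: vxazo wzaz uhee cokm bzyya ppubo ckus xyks fbr bobmx gkcr yfyn jvgko iggio ulu givn afjnm
Hunk 4: at line 6 remove [ckus,xyks,fbr] add [wjwrh,gqcpy,dnt] -> 17 lines: vxazo wzaz uhee cokm bzyya ppubo wjwrh gqcpy dnt bobmx gkcr yfyn jvgko iggio ulu givn afjnm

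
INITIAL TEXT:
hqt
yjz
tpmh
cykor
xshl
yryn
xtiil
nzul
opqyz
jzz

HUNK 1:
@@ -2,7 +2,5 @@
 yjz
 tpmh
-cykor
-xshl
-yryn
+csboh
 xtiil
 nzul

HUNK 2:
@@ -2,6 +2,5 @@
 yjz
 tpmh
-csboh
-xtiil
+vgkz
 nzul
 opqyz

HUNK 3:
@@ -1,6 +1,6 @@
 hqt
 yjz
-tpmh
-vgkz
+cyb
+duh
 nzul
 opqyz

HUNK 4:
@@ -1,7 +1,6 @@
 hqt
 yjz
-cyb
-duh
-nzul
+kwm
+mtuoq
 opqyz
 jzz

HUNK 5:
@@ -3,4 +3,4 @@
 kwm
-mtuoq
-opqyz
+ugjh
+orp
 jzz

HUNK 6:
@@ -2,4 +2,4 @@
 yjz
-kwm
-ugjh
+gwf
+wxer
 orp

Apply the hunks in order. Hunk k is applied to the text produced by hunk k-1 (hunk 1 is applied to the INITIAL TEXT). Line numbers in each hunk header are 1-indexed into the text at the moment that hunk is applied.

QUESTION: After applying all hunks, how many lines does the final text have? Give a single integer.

Answer: 6

Derivation:
Hunk 1: at line 2 remove [cykor,xshl,yryn] add [csboh] -> 8 lines: hqt yjz tpmh csboh xtiil nzul opqyz jzz
Hunk 2: at line 2 remove [csboh,xtiil] add [vgkz] -> 7 lines: hqt yjz tpmh vgkz nzul opqyz jzz
Hunk 3: at line 1 remove [tpmh,vgkz] add [cyb,duh] -> 7 lines: hqt yjz cyb duh nzul opqyz jzz
Hunk 4: at line 1 remove [cyb,duh,nzul] add [kwm,mtuoq] -> 6 lines: hqt yjz kwm mtuoq opqyz jzz
Hunk 5: at line 3 remove [mtuoq,opqyz] add [ugjh,orp] -> 6 lines: hqt yjz kwm ugjh orp jzz
Hunk 6: at line 2 remove [kwm,ugjh] add [gwf,wxer] -> 6 lines: hqt yjz gwf wxer orp jzz
Final line count: 6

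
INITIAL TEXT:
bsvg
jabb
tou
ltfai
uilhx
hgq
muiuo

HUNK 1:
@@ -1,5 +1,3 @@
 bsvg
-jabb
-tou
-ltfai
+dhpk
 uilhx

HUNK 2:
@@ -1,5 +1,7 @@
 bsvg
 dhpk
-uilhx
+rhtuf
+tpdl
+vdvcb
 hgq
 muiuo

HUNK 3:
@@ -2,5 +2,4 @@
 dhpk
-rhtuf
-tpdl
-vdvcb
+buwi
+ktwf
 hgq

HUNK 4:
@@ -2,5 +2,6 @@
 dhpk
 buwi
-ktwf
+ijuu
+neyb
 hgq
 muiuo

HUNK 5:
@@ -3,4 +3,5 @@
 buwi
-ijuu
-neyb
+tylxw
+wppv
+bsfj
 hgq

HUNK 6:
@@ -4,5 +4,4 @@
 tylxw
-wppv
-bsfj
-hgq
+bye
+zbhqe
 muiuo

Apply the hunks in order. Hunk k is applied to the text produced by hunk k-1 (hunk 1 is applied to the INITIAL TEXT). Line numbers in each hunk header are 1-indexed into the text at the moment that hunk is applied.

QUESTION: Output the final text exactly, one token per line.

Answer: bsvg
dhpk
buwi
tylxw
bye
zbhqe
muiuo

Derivation:
Hunk 1: at line 1 remove [jabb,tou,ltfai] add [dhpk] -> 5 lines: bsvg dhpk uilhx hgq muiuo
Hunk 2: at line 1 remove [uilhx] add [rhtuf,tpdl,vdvcb] -> 7 lines: bsvg dhpk rhtuf tpdl vdvcb hgq muiuo
Hunk 3: at line 2 remove [rhtuf,tpdl,vdvcb] add [buwi,ktwf] -> 6 lines: bsvg dhpk buwi ktwf hgq muiuo
Hunk 4: at line 2 remove [ktwf] add [ijuu,neyb] -> 7 lines: bsvg dhpk buwi ijuu neyb hgq muiuo
Hunk 5: at line 3 remove [ijuu,neyb] add [tylxw,wppv,bsfj] -> 8 lines: bsvg dhpk buwi tylxw wppv bsfj hgq muiuo
Hunk 6: at line 4 remove [wppv,bsfj,hgq] add [bye,zbhqe] -> 7 lines: bsvg dhpk buwi tylxw bye zbhqe muiuo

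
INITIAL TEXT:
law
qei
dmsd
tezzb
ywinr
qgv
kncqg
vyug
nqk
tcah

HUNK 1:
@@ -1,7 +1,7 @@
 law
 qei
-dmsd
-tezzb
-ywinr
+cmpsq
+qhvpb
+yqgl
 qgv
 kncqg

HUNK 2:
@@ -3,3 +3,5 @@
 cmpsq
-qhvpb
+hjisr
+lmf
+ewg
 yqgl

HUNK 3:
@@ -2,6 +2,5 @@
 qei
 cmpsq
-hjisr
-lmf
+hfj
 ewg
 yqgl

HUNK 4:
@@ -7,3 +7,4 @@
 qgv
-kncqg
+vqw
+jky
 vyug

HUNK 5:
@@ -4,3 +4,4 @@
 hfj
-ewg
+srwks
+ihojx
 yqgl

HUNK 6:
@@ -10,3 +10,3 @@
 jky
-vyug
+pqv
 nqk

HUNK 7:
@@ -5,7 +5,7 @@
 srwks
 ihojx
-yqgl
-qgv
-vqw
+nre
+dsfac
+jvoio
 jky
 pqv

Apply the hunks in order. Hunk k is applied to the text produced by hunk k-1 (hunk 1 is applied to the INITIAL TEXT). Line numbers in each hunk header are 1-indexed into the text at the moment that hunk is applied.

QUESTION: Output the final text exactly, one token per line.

Answer: law
qei
cmpsq
hfj
srwks
ihojx
nre
dsfac
jvoio
jky
pqv
nqk
tcah

Derivation:
Hunk 1: at line 1 remove [dmsd,tezzb,ywinr] add [cmpsq,qhvpb,yqgl] -> 10 lines: law qei cmpsq qhvpb yqgl qgv kncqg vyug nqk tcah
Hunk 2: at line 3 remove [qhvpb] add [hjisr,lmf,ewg] -> 12 lines: law qei cmpsq hjisr lmf ewg yqgl qgv kncqg vyug nqk tcah
Hunk 3: at line 2 remove [hjisr,lmf] add [hfj] -> 11 lines: law qei cmpsq hfj ewg yqgl qgv kncqg vyug nqk tcah
Hunk 4: at line 7 remove [kncqg] add [vqw,jky] -> 12 lines: law qei cmpsq hfj ewg yqgl qgv vqw jky vyug nqk tcah
Hunk 5: at line 4 remove [ewg] add [srwks,ihojx] -> 13 lines: law qei cmpsq hfj srwks ihojx yqgl qgv vqw jky vyug nqk tcah
Hunk 6: at line 10 remove [vyug] add [pqv] -> 13 lines: law qei cmpsq hfj srwks ihojx yqgl qgv vqw jky pqv nqk tcah
Hunk 7: at line 5 remove [yqgl,qgv,vqw] add [nre,dsfac,jvoio] -> 13 lines: law qei cmpsq hfj srwks ihojx nre dsfac jvoio jky pqv nqk tcah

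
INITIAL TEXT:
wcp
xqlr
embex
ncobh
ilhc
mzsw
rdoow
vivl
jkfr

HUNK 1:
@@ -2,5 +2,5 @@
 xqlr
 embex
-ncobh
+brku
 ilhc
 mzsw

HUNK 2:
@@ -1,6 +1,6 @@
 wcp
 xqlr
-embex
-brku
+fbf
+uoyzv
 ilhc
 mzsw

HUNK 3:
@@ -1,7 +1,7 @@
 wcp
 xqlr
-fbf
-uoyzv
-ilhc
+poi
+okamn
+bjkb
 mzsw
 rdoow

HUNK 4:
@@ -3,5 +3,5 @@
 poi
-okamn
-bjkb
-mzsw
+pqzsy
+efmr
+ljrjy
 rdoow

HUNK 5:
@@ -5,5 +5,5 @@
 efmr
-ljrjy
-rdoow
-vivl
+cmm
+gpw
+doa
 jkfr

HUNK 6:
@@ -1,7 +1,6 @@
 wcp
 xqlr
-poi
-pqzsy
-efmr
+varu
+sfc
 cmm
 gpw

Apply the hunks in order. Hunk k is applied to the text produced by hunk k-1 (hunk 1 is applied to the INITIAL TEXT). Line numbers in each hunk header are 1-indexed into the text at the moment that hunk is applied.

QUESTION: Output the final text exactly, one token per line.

Answer: wcp
xqlr
varu
sfc
cmm
gpw
doa
jkfr

Derivation:
Hunk 1: at line 2 remove [ncobh] add [brku] -> 9 lines: wcp xqlr embex brku ilhc mzsw rdoow vivl jkfr
Hunk 2: at line 1 remove [embex,brku] add [fbf,uoyzv] -> 9 lines: wcp xqlr fbf uoyzv ilhc mzsw rdoow vivl jkfr
Hunk 3: at line 1 remove [fbf,uoyzv,ilhc] add [poi,okamn,bjkb] -> 9 lines: wcp xqlr poi okamn bjkb mzsw rdoow vivl jkfr
Hunk 4: at line 3 remove [okamn,bjkb,mzsw] add [pqzsy,efmr,ljrjy] -> 9 lines: wcp xqlr poi pqzsy efmr ljrjy rdoow vivl jkfr
Hunk 5: at line 5 remove [ljrjy,rdoow,vivl] add [cmm,gpw,doa] -> 9 lines: wcp xqlr poi pqzsy efmr cmm gpw doa jkfr
Hunk 6: at line 1 remove [poi,pqzsy,efmr] add [varu,sfc] -> 8 lines: wcp xqlr varu sfc cmm gpw doa jkfr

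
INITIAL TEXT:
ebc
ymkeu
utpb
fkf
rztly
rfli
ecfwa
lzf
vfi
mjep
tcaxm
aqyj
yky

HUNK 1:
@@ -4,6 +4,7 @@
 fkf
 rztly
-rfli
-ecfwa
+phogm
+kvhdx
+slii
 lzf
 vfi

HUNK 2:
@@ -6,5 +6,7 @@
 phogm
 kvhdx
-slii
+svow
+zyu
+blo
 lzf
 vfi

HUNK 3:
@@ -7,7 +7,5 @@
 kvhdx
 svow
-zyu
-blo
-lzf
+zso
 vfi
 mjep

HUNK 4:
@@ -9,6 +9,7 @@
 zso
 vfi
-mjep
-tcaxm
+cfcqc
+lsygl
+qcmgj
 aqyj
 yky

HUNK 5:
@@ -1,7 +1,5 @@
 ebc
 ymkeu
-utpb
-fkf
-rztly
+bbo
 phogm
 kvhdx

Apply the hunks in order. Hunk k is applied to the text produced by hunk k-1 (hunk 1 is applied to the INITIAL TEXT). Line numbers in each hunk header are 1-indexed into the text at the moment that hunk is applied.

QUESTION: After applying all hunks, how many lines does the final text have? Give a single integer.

Hunk 1: at line 4 remove [rfli,ecfwa] add [phogm,kvhdx,slii] -> 14 lines: ebc ymkeu utpb fkf rztly phogm kvhdx slii lzf vfi mjep tcaxm aqyj yky
Hunk 2: at line 6 remove [slii] add [svow,zyu,blo] -> 16 lines: ebc ymkeu utpb fkf rztly phogm kvhdx svow zyu blo lzf vfi mjep tcaxm aqyj yky
Hunk 3: at line 7 remove [zyu,blo,lzf] add [zso] -> 14 lines: ebc ymkeu utpb fkf rztly phogm kvhdx svow zso vfi mjep tcaxm aqyj yky
Hunk 4: at line 9 remove [mjep,tcaxm] add [cfcqc,lsygl,qcmgj] -> 15 lines: ebc ymkeu utpb fkf rztly phogm kvhdx svow zso vfi cfcqc lsygl qcmgj aqyj yky
Hunk 5: at line 1 remove [utpb,fkf,rztly] add [bbo] -> 13 lines: ebc ymkeu bbo phogm kvhdx svow zso vfi cfcqc lsygl qcmgj aqyj yky
Final line count: 13

Answer: 13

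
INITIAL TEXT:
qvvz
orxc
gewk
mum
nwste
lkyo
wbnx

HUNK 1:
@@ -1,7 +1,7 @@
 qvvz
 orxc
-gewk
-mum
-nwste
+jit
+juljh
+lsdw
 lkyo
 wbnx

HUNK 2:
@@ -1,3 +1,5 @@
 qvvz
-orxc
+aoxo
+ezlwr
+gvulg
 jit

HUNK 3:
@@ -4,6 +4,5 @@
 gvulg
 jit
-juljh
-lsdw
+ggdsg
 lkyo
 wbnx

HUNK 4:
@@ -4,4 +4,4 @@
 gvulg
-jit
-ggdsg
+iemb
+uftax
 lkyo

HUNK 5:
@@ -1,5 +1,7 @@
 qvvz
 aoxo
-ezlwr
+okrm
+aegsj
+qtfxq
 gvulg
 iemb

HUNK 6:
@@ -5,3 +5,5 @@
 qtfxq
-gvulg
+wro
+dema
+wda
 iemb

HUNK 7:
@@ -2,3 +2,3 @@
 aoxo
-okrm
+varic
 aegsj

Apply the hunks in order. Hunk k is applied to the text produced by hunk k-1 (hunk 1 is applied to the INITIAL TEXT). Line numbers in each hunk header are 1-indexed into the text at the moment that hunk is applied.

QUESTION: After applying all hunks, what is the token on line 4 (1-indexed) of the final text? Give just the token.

Answer: aegsj

Derivation:
Hunk 1: at line 1 remove [gewk,mum,nwste] add [jit,juljh,lsdw] -> 7 lines: qvvz orxc jit juljh lsdw lkyo wbnx
Hunk 2: at line 1 remove [orxc] add [aoxo,ezlwr,gvulg] -> 9 lines: qvvz aoxo ezlwr gvulg jit juljh lsdw lkyo wbnx
Hunk 3: at line 4 remove [juljh,lsdw] add [ggdsg] -> 8 lines: qvvz aoxo ezlwr gvulg jit ggdsg lkyo wbnx
Hunk 4: at line 4 remove [jit,ggdsg] add [iemb,uftax] -> 8 lines: qvvz aoxo ezlwr gvulg iemb uftax lkyo wbnx
Hunk 5: at line 1 remove [ezlwr] add [okrm,aegsj,qtfxq] -> 10 lines: qvvz aoxo okrm aegsj qtfxq gvulg iemb uftax lkyo wbnx
Hunk 6: at line 5 remove [gvulg] add [wro,dema,wda] -> 12 lines: qvvz aoxo okrm aegsj qtfxq wro dema wda iemb uftax lkyo wbnx
Hunk 7: at line 2 remove [okrm] add [varic] -> 12 lines: qvvz aoxo varic aegsj qtfxq wro dema wda iemb uftax lkyo wbnx
Final line 4: aegsj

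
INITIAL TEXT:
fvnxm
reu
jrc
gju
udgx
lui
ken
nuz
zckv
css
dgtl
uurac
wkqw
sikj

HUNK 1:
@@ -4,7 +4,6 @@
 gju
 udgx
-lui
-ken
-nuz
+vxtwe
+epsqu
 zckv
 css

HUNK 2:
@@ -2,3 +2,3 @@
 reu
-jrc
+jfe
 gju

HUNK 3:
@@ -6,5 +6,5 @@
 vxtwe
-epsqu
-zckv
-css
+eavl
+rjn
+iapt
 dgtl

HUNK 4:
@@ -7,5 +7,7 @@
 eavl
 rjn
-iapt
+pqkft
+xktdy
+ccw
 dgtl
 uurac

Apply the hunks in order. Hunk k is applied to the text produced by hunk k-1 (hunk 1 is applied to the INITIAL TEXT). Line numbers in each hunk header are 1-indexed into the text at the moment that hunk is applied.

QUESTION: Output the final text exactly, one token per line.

Hunk 1: at line 4 remove [lui,ken,nuz] add [vxtwe,epsqu] -> 13 lines: fvnxm reu jrc gju udgx vxtwe epsqu zckv css dgtl uurac wkqw sikj
Hunk 2: at line 2 remove [jrc] add [jfe] -> 13 lines: fvnxm reu jfe gju udgx vxtwe epsqu zckv css dgtl uurac wkqw sikj
Hunk 3: at line 6 remove [epsqu,zckv,css] add [eavl,rjn,iapt] -> 13 lines: fvnxm reu jfe gju udgx vxtwe eavl rjn iapt dgtl uurac wkqw sikj
Hunk 4: at line 7 remove [iapt] add [pqkft,xktdy,ccw] -> 15 lines: fvnxm reu jfe gju udgx vxtwe eavl rjn pqkft xktdy ccw dgtl uurac wkqw sikj

Answer: fvnxm
reu
jfe
gju
udgx
vxtwe
eavl
rjn
pqkft
xktdy
ccw
dgtl
uurac
wkqw
sikj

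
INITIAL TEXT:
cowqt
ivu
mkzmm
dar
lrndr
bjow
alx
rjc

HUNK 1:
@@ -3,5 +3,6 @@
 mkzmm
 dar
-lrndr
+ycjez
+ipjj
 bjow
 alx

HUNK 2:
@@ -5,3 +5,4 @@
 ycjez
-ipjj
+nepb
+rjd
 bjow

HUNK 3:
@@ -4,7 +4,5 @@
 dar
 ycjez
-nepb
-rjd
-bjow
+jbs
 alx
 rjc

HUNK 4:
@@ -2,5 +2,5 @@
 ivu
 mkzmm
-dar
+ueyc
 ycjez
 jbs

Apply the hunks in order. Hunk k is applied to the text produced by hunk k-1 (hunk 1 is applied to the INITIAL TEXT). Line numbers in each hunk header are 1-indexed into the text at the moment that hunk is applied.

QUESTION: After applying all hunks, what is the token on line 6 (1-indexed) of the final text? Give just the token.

Hunk 1: at line 3 remove [lrndr] add [ycjez,ipjj] -> 9 lines: cowqt ivu mkzmm dar ycjez ipjj bjow alx rjc
Hunk 2: at line 5 remove [ipjj] add [nepb,rjd] -> 10 lines: cowqt ivu mkzmm dar ycjez nepb rjd bjow alx rjc
Hunk 3: at line 4 remove [nepb,rjd,bjow] add [jbs] -> 8 lines: cowqt ivu mkzmm dar ycjez jbs alx rjc
Hunk 4: at line 2 remove [dar] add [ueyc] -> 8 lines: cowqt ivu mkzmm ueyc ycjez jbs alx rjc
Final line 6: jbs

Answer: jbs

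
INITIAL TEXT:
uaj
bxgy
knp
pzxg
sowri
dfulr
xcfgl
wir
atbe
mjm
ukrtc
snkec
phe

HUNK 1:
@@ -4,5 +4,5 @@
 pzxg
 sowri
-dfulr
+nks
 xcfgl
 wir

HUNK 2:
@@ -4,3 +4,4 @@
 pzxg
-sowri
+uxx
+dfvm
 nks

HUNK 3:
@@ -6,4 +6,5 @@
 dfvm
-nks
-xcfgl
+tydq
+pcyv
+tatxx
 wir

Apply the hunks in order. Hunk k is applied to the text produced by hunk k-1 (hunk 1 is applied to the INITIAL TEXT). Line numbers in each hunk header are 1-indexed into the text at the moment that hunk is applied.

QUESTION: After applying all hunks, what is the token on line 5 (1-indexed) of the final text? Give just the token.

Hunk 1: at line 4 remove [dfulr] add [nks] -> 13 lines: uaj bxgy knp pzxg sowri nks xcfgl wir atbe mjm ukrtc snkec phe
Hunk 2: at line 4 remove [sowri] add [uxx,dfvm] -> 14 lines: uaj bxgy knp pzxg uxx dfvm nks xcfgl wir atbe mjm ukrtc snkec phe
Hunk 3: at line 6 remove [nks,xcfgl] add [tydq,pcyv,tatxx] -> 15 lines: uaj bxgy knp pzxg uxx dfvm tydq pcyv tatxx wir atbe mjm ukrtc snkec phe
Final line 5: uxx

Answer: uxx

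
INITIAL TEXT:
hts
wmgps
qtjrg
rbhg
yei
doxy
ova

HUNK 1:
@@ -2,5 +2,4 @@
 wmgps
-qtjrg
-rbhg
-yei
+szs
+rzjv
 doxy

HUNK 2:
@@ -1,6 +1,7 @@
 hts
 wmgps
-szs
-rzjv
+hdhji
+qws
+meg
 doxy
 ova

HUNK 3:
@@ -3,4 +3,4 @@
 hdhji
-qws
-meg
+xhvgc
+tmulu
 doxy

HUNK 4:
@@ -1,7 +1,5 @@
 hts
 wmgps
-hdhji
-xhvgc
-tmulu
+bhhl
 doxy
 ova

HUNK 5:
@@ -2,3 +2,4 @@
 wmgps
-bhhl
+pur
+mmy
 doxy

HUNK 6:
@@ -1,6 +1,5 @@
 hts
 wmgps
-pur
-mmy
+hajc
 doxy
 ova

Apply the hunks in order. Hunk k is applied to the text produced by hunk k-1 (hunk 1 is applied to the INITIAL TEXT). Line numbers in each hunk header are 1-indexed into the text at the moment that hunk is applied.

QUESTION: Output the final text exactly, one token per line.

Hunk 1: at line 2 remove [qtjrg,rbhg,yei] add [szs,rzjv] -> 6 lines: hts wmgps szs rzjv doxy ova
Hunk 2: at line 1 remove [szs,rzjv] add [hdhji,qws,meg] -> 7 lines: hts wmgps hdhji qws meg doxy ova
Hunk 3: at line 3 remove [qws,meg] add [xhvgc,tmulu] -> 7 lines: hts wmgps hdhji xhvgc tmulu doxy ova
Hunk 4: at line 1 remove [hdhji,xhvgc,tmulu] add [bhhl] -> 5 lines: hts wmgps bhhl doxy ova
Hunk 5: at line 2 remove [bhhl] add [pur,mmy] -> 6 lines: hts wmgps pur mmy doxy ova
Hunk 6: at line 1 remove [pur,mmy] add [hajc] -> 5 lines: hts wmgps hajc doxy ova

Answer: hts
wmgps
hajc
doxy
ova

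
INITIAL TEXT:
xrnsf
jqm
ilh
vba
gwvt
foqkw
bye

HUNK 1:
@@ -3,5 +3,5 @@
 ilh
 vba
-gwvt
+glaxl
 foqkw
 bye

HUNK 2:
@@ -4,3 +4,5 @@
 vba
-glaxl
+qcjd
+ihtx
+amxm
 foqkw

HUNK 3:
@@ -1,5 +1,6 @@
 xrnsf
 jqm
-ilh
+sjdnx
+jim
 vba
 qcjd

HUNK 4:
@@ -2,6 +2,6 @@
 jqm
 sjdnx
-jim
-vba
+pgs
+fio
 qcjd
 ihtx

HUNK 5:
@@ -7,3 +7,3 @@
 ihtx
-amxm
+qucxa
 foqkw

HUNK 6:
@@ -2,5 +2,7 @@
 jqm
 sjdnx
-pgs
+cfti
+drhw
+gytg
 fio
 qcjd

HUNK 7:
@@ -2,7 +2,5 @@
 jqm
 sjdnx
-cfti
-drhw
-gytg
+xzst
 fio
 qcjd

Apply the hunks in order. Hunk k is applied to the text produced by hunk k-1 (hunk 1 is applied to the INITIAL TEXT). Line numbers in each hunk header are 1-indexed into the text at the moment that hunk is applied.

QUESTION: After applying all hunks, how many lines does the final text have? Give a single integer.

Answer: 10

Derivation:
Hunk 1: at line 3 remove [gwvt] add [glaxl] -> 7 lines: xrnsf jqm ilh vba glaxl foqkw bye
Hunk 2: at line 4 remove [glaxl] add [qcjd,ihtx,amxm] -> 9 lines: xrnsf jqm ilh vba qcjd ihtx amxm foqkw bye
Hunk 3: at line 1 remove [ilh] add [sjdnx,jim] -> 10 lines: xrnsf jqm sjdnx jim vba qcjd ihtx amxm foqkw bye
Hunk 4: at line 2 remove [jim,vba] add [pgs,fio] -> 10 lines: xrnsf jqm sjdnx pgs fio qcjd ihtx amxm foqkw bye
Hunk 5: at line 7 remove [amxm] add [qucxa] -> 10 lines: xrnsf jqm sjdnx pgs fio qcjd ihtx qucxa foqkw bye
Hunk 6: at line 2 remove [pgs] add [cfti,drhw,gytg] -> 12 lines: xrnsf jqm sjdnx cfti drhw gytg fio qcjd ihtx qucxa foqkw bye
Hunk 7: at line 2 remove [cfti,drhw,gytg] add [xzst] -> 10 lines: xrnsf jqm sjdnx xzst fio qcjd ihtx qucxa foqkw bye
Final line count: 10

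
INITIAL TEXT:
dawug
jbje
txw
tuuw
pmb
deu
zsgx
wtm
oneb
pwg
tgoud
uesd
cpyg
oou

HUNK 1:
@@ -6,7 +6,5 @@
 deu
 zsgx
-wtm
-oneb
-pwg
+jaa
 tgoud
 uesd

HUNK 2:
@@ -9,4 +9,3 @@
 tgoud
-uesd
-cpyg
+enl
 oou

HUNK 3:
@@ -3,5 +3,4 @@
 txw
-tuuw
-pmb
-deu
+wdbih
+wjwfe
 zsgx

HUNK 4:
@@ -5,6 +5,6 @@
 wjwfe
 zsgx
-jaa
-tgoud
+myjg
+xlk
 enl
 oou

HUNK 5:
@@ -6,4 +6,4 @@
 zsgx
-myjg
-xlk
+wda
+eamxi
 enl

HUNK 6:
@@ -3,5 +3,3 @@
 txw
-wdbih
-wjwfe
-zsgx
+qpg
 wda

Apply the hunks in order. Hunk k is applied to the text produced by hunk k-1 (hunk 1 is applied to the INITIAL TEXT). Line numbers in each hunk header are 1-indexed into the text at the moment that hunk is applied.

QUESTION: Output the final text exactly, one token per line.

Hunk 1: at line 6 remove [wtm,oneb,pwg] add [jaa] -> 12 lines: dawug jbje txw tuuw pmb deu zsgx jaa tgoud uesd cpyg oou
Hunk 2: at line 9 remove [uesd,cpyg] add [enl] -> 11 lines: dawug jbje txw tuuw pmb deu zsgx jaa tgoud enl oou
Hunk 3: at line 3 remove [tuuw,pmb,deu] add [wdbih,wjwfe] -> 10 lines: dawug jbje txw wdbih wjwfe zsgx jaa tgoud enl oou
Hunk 4: at line 5 remove [jaa,tgoud] add [myjg,xlk] -> 10 lines: dawug jbje txw wdbih wjwfe zsgx myjg xlk enl oou
Hunk 5: at line 6 remove [myjg,xlk] add [wda,eamxi] -> 10 lines: dawug jbje txw wdbih wjwfe zsgx wda eamxi enl oou
Hunk 6: at line 3 remove [wdbih,wjwfe,zsgx] add [qpg] -> 8 lines: dawug jbje txw qpg wda eamxi enl oou

Answer: dawug
jbje
txw
qpg
wda
eamxi
enl
oou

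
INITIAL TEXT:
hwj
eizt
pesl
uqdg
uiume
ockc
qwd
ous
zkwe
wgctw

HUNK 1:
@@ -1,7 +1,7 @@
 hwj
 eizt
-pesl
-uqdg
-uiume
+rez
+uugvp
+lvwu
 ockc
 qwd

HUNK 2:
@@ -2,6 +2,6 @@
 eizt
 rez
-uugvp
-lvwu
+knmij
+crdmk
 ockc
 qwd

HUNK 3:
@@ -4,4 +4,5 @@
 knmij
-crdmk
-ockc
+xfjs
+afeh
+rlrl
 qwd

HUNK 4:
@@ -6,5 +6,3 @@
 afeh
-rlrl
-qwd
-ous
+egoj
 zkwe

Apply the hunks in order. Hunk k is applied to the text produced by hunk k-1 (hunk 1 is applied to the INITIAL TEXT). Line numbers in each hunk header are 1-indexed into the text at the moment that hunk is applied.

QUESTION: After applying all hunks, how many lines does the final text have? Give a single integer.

Answer: 9

Derivation:
Hunk 1: at line 1 remove [pesl,uqdg,uiume] add [rez,uugvp,lvwu] -> 10 lines: hwj eizt rez uugvp lvwu ockc qwd ous zkwe wgctw
Hunk 2: at line 2 remove [uugvp,lvwu] add [knmij,crdmk] -> 10 lines: hwj eizt rez knmij crdmk ockc qwd ous zkwe wgctw
Hunk 3: at line 4 remove [crdmk,ockc] add [xfjs,afeh,rlrl] -> 11 lines: hwj eizt rez knmij xfjs afeh rlrl qwd ous zkwe wgctw
Hunk 4: at line 6 remove [rlrl,qwd,ous] add [egoj] -> 9 lines: hwj eizt rez knmij xfjs afeh egoj zkwe wgctw
Final line count: 9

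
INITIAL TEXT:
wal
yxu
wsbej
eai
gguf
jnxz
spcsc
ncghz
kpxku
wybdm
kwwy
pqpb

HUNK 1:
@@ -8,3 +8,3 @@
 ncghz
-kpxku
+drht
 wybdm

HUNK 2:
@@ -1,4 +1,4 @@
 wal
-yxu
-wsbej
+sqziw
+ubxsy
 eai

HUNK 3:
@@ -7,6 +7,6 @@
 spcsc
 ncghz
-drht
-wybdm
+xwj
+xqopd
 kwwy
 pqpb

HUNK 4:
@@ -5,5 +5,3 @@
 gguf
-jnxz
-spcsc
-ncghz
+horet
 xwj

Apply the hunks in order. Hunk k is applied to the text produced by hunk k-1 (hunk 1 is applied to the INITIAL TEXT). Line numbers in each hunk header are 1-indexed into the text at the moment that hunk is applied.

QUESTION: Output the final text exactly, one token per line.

Hunk 1: at line 8 remove [kpxku] add [drht] -> 12 lines: wal yxu wsbej eai gguf jnxz spcsc ncghz drht wybdm kwwy pqpb
Hunk 2: at line 1 remove [yxu,wsbej] add [sqziw,ubxsy] -> 12 lines: wal sqziw ubxsy eai gguf jnxz spcsc ncghz drht wybdm kwwy pqpb
Hunk 3: at line 7 remove [drht,wybdm] add [xwj,xqopd] -> 12 lines: wal sqziw ubxsy eai gguf jnxz spcsc ncghz xwj xqopd kwwy pqpb
Hunk 4: at line 5 remove [jnxz,spcsc,ncghz] add [horet] -> 10 lines: wal sqziw ubxsy eai gguf horet xwj xqopd kwwy pqpb

Answer: wal
sqziw
ubxsy
eai
gguf
horet
xwj
xqopd
kwwy
pqpb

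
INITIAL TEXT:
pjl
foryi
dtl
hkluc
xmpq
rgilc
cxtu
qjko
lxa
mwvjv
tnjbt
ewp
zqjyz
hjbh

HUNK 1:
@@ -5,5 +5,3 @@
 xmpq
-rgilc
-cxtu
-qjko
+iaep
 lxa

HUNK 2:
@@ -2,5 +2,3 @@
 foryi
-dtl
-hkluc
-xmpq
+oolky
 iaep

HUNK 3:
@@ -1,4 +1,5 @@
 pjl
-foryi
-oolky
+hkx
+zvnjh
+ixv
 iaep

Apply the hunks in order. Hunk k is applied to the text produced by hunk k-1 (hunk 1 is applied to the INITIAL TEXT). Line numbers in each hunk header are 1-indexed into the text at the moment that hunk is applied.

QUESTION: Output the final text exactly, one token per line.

Hunk 1: at line 5 remove [rgilc,cxtu,qjko] add [iaep] -> 12 lines: pjl foryi dtl hkluc xmpq iaep lxa mwvjv tnjbt ewp zqjyz hjbh
Hunk 2: at line 2 remove [dtl,hkluc,xmpq] add [oolky] -> 10 lines: pjl foryi oolky iaep lxa mwvjv tnjbt ewp zqjyz hjbh
Hunk 3: at line 1 remove [foryi,oolky] add [hkx,zvnjh,ixv] -> 11 lines: pjl hkx zvnjh ixv iaep lxa mwvjv tnjbt ewp zqjyz hjbh

Answer: pjl
hkx
zvnjh
ixv
iaep
lxa
mwvjv
tnjbt
ewp
zqjyz
hjbh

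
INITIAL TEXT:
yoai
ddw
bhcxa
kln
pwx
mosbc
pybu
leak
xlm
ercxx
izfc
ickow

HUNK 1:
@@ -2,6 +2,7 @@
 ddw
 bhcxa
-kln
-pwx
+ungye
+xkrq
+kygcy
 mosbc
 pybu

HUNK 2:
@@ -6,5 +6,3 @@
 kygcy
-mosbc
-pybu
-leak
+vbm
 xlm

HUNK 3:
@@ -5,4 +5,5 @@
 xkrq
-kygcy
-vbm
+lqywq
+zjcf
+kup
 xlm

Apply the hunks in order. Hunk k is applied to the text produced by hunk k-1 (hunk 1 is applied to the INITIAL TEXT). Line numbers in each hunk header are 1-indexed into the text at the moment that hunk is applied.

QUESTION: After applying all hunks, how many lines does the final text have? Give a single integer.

Answer: 12

Derivation:
Hunk 1: at line 2 remove [kln,pwx] add [ungye,xkrq,kygcy] -> 13 lines: yoai ddw bhcxa ungye xkrq kygcy mosbc pybu leak xlm ercxx izfc ickow
Hunk 2: at line 6 remove [mosbc,pybu,leak] add [vbm] -> 11 lines: yoai ddw bhcxa ungye xkrq kygcy vbm xlm ercxx izfc ickow
Hunk 3: at line 5 remove [kygcy,vbm] add [lqywq,zjcf,kup] -> 12 lines: yoai ddw bhcxa ungye xkrq lqywq zjcf kup xlm ercxx izfc ickow
Final line count: 12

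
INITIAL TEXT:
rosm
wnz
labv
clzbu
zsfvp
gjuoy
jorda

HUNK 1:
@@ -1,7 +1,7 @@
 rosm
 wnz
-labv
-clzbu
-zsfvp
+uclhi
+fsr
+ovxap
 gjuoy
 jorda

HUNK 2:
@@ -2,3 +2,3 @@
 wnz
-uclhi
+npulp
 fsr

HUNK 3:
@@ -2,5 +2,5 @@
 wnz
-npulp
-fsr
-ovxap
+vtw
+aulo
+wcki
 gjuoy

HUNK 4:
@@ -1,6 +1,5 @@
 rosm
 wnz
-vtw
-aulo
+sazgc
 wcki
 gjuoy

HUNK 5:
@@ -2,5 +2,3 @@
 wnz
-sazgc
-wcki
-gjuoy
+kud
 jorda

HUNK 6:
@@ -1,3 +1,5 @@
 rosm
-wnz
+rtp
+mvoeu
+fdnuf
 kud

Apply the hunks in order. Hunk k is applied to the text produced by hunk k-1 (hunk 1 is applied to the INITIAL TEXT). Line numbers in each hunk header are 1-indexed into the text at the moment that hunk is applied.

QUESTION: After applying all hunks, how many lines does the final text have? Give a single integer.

Hunk 1: at line 1 remove [labv,clzbu,zsfvp] add [uclhi,fsr,ovxap] -> 7 lines: rosm wnz uclhi fsr ovxap gjuoy jorda
Hunk 2: at line 2 remove [uclhi] add [npulp] -> 7 lines: rosm wnz npulp fsr ovxap gjuoy jorda
Hunk 3: at line 2 remove [npulp,fsr,ovxap] add [vtw,aulo,wcki] -> 7 lines: rosm wnz vtw aulo wcki gjuoy jorda
Hunk 4: at line 1 remove [vtw,aulo] add [sazgc] -> 6 lines: rosm wnz sazgc wcki gjuoy jorda
Hunk 5: at line 2 remove [sazgc,wcki,gjuoy] add [kud] -> 4 lines: rosm wnz kud jorda
Hunk 6: at line 1 remove [wnz] add [rtp,mvoeu,fdnuf] -> 6 lines: rosm rtp mvoeu fdnuf kud jorda
Final line count: 6

Answer: 6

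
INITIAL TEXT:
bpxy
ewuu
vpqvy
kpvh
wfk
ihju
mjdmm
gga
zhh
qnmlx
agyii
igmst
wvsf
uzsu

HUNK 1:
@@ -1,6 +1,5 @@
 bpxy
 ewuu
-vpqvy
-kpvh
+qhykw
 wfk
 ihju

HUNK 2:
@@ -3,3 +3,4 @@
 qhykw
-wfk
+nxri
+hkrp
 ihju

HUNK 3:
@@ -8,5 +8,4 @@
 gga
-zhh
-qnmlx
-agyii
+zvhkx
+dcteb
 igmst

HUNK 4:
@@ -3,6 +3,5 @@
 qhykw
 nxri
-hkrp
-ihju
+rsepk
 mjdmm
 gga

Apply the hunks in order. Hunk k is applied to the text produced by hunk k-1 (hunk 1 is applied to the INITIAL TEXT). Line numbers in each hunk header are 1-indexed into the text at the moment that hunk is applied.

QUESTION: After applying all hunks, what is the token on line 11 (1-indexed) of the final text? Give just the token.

Answer: wvsf

Derivation:
Hunk 1: at line 1 remove [vpqvy,kpvh] add [qhykw] -> 13 lines: bpxy ewuu qhykw wfk ihju mjdmm gga zhh qnmlx agyii igmst wvsf uzsu
Hunk 2: at line 3 remove [wfk] add [nxri,hkrp] -> 14 lines: bpxy ewuu qhykw nxri hkrp ihju mjdmm gga zhh qnmlx agyii igmst wvsf uzsu
Hunk 3: at line 8 remove [zhh,qnmlx,agyii] add [zvhkx,dcteb] -> 13 lines: bpxy ewuu qhykw nxri hkrp ihju mjdmm gga zvhkx dcteb igmst wvsf uzsu
Hunk 4: at line 3 remove [hkrp,ihju] add [rsepk] -> 12 lines: bpxy ewuu qhykw nxri rsepk mjdmm gga zvhkx dcteb igmst wvsf uzsu
Final line 11: wvsf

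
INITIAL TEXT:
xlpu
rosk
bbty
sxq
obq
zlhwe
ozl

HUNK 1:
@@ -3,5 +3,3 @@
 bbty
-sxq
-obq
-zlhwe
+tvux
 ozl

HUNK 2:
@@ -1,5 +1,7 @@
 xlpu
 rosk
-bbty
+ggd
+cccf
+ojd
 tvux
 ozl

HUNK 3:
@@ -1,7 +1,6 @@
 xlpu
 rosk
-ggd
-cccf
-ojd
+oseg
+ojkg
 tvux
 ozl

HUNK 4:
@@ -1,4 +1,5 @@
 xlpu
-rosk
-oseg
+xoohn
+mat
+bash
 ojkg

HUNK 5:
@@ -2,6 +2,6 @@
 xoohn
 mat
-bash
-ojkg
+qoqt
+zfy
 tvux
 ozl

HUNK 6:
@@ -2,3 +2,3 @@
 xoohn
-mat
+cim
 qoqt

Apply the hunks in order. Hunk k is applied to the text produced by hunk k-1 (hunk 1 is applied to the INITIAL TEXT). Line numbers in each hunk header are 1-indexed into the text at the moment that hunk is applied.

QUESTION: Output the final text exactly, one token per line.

Answer: xlpu
xoohn
cim
qoqt
zfy
tvux
ozl

Derivation:
Hunk 1: at line 3 remove [sxq,obq,zlhwe] add [tvux] -> 5 lines: xlpu rosk bbty tvux ozl
Hunk 2: at line 1 remove [bbty] add [ggd,cccf,ojd] -> 7 lines: xlpu rosk ggd cccf ojd tvux ozl
Hunk 3: at line 1 remove [ggd,cccf,ojd] add [oseg,ojkg] -> 6 lines: xlpu rosk oseg ojkg tvux ozl
Hunk 4: at line 1 remove [rosk,oseg] add [xoohn,mat,bash] -> 7 lines: xlpu xoohn mat bash ojkg tvux ozl
Hunk 5: at line 2 remove [bash,ojkg] add [qoqt,zfy] -> 7 lines: xlpu xoohn mat qoqt zfy tvux ozl
Hunk 6: at line 2 remove [mat] add [cim] -> 7 lines: xlpu xoohn cim qoqt zfy tvux ozl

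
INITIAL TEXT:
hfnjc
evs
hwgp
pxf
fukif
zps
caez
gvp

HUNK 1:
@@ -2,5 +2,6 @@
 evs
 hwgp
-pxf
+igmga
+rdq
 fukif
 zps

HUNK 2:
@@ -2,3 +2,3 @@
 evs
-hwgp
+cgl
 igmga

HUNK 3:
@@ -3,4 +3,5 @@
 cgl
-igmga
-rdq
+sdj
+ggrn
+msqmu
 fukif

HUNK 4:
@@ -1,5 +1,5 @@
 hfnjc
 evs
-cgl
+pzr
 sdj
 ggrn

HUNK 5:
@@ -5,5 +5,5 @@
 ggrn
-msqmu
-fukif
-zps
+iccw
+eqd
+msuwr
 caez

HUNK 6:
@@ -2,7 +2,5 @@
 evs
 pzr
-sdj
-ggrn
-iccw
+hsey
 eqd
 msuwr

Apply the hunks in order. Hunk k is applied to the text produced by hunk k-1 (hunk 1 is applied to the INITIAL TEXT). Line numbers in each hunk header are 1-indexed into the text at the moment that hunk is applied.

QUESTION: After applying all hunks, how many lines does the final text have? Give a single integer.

Answer: 8

Derivation:
Hunk 1: at line 2 remove [pxf] add [igmga,rdq] -> 9 lines: hfnjc evs hwgp igmga rdq fukif zps caez gvp
Hunk 2: at line 2 remove [hwgp] add [cgl] -> 9 lines: hfnjc evs cgl igmga rdq fukif zps caez gvp
Hunk 3: at line 3 remove [igmga,rdq] add [sdj,ggrn,msqmu] -> 10 lines: hfnjc evs cgl sdj ggrn msqmu fukif zps caez gvp
Hunk 4: at line 1 remove [cgl] add [pzr] -> 10 lines: hfnjc evs pzr sdj ggrn msqmu fukif zps caez gvp
Hunk 5: at line 5 remove [msqmu,fukif,zps] add [iccw,eqd,msuwr] -> 10 lines: hfnjc evs pzr sdj ggrn iccw eqd msuwr caez gvp
Hunk 6: at line 2 remove [sdj,ggrn,iccw] add [hsey] -> 8 lines: hfnjc evs pzr hsey eqd msuwr caez gvp
Final line count: 8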